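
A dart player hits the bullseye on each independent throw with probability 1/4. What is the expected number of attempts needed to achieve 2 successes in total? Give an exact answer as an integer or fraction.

By linearity (sum of 2 independent geometric waits), E[trials] = 2/p = 2/(1/4) = 8.

8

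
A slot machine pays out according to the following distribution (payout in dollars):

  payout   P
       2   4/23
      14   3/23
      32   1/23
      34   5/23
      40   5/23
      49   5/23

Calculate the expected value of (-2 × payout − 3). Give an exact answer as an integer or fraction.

-1463/23

E[-2x-3] = (4/23)·(-7) + (3/23)·(-31) + (1/23)·(-67) + (5/23)·(-71) + (5/23)·(-83) + (5/23)·(-101)
     = -1463/23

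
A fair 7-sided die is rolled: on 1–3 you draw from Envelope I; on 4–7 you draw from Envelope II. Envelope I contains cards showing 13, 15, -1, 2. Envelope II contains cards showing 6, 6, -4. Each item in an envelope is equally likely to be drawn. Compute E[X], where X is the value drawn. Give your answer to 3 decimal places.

E[X | Envelope I] = (13 + 15 − 1 + 2)/4 = 29/4
E[X | Envelope II] = (6 + 6 − 4)/3 = 8/3
E[X] = (3/7)·29/4 + (4/7)·8/3 = 389/84 ≈ 4.631

4.631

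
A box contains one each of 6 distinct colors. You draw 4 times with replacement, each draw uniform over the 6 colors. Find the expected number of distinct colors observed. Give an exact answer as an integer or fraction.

Let Xⱼ=1 if type j appears at least once. P(Xⱼ=1) = 1 − ((6−1)/6)^4 = 671/1296.
E[#distinct] = 6·671/1296 = 671/216.

671/216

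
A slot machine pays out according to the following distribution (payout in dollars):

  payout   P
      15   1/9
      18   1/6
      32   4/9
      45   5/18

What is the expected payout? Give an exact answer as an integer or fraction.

E[X] = (1/9)·15 + (1/6)·18 + (4/9)·32 + (5/18)·45
     = 565/18

565/18 dollars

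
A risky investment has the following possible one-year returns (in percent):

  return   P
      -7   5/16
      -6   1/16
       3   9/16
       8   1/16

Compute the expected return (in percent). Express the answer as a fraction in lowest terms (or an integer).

E[X] = (5/16)·(-7) + (1/16)·(-6) + (9/16)·3 + (1/16)·8
     = -3/8

-3/8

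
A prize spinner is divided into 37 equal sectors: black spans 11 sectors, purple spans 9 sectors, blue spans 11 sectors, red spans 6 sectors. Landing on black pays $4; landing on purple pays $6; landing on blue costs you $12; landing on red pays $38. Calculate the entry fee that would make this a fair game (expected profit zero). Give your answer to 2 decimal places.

$5.24

E[payout] = (11/37)·4 + (9/37)·6 + (11/37)·(-12) + (6/37)·38 = 194/37
Fair fee = E[payout] = 194/37 ≈ $5.24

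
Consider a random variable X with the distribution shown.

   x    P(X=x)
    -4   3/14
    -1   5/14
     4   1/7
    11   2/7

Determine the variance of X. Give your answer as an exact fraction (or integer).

963/28

E[X] = (3/14)·(-4) + (5/14)·(-1) + (1/7)·4 + (2/7)·11 = 5/2
E[X²] = (3/14)·16 + (5/14)·1 + (1/7)·16 + (2/7)·121 = 569/14
Var(X) = 569/14 − (5/2)² = 963/28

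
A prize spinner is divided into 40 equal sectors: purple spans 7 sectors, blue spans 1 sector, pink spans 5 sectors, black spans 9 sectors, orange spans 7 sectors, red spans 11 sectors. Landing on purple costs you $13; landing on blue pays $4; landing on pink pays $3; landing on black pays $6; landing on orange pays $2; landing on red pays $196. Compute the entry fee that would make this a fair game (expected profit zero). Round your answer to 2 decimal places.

$53.80

E[payout] = (7/40)·(-13) + (1/40)·4 + (5/40)·3 + (9/40)·6 + (7/40)·2 + (11/40)·196 = 269/5
Fair fee = E[payout] = 269/5 ≈ $53.80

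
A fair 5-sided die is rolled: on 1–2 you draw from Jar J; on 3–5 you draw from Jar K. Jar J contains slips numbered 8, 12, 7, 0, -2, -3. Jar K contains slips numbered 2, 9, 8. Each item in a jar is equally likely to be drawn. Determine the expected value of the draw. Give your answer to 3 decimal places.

5.267

E[X | Jar J] = (8 + 12 + 7 + 0 − 2 − 3)/6 = 11/3
E[X | Jar K] = (2 + 9 + 8)/3 = 19/3
E[X] = (2/5)·11/3 + (3/5)·19/3 = 79/15 ≈ 5.267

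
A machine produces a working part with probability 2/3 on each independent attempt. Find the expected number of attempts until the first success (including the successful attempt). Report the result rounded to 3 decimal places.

For a geometric distribution, E[trials] = 1/p = 1/(2/3) = 3/2.
≈ 1.500

1.500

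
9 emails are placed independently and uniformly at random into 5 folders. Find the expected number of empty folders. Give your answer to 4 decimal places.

Let Xⱼ=1 if folder j is empty. P(Xⱼ=1) = ((5-1)/5)^9 = 262144/1953125.
By linearity, E[#empty] = 5·262144/1953125 = 262144/390625.
≈ 0.6711

0.6711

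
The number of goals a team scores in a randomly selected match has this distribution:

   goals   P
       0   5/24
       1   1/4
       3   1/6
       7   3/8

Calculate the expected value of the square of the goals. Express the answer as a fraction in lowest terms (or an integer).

E[X²] = (5/24)·0 + (1/4)·1 + (1/6)·9 + (3/8)·49
     = 161/8

161/8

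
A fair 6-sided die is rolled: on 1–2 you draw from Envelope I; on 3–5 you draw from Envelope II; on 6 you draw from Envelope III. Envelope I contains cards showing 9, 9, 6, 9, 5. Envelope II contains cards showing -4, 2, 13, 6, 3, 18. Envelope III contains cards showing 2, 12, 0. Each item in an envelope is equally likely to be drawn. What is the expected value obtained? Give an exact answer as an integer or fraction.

E[X | Envelope I] = (9 + 9 + 6 + 9 + 5)/5 = 38/5
E[X | Envelope II] = (-4 + 2 + 13 + 6 + 3 + 18)/6 = 19/3
E[X | Envelope III] = (2 + 12 + 0)/3 = 14/3
E[X] = (1/3)·38/5 + (1/2)·19/3 + (1/6)·14/3 = 583/90

583/90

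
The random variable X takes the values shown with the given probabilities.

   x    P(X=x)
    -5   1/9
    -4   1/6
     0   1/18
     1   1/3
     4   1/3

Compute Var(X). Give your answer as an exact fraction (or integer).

884/81

E[X] = (1/9)·(-5) + (1/6)·(-4) + (1/18)·0 + (1/3)·1 + (1/3)·4 = 4/9
E[X²] = (1/9)·25 + (1/6)·16 + (1/18)·0 + (1/3)·1 + (1/3)·16 = 100/9
Var(X) = 100/9 − (4/9)² = 884/81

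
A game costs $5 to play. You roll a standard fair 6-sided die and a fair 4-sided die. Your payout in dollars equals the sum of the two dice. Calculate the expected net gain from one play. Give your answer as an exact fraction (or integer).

Distribution of the sum of the two dice: 2 w.p. 1/24, 3 w.p. 1/12, 4 w.p. 1/8, 5 w.p. 1/6, 6 w.p. 1/6, 7 w.p. 1/6, …
E[payout] = (1/24)·2 + (1/12)·3 + (1/8)·4 + (1/6)·5 + (1/6)·6 + (1/6)·7 + (1/8)·8 + (1/12)·9 + (1/24)·10 = 6
Expected profit = 6 − 5 = 1

$1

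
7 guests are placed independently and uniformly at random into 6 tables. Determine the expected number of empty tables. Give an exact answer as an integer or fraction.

78125/46656

Let Xⱼ=1 if table j is empty. P(Xⱼ=1) = ((6-1)/6)^7 = 78125/279936.
By linearity, E[#empty] = 6·78125/279936 = 78125/46656.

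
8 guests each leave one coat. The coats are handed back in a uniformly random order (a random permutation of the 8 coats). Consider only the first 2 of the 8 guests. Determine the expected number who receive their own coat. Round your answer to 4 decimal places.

Let Xᵢ = 1 if person i gets their own coat. For each i, P(Xᵢ=1) = 1/8.
By linearity of expectation, E[X₁+…+X_2] = 2·(1/8) = 1/4.
≈ 0.2500

0.2500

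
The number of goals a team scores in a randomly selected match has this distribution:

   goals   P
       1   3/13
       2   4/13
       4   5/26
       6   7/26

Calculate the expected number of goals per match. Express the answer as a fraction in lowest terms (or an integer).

42/13

E[X] = (3/13)·1 + (4/13)·2 + (5/26)·4 + (7/26)·6
     = 42/13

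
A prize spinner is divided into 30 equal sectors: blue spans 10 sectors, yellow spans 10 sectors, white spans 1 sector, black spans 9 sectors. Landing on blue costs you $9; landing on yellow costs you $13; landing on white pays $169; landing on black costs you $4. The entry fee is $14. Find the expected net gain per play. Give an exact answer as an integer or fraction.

E[payout] = (10/30)·(-9) + (10/30)·(-13) + (1/30)·169 + (9/30)·(-4) = -29/10
Expected profit = -29/10 − 14 = -169/10

-169/10 dollars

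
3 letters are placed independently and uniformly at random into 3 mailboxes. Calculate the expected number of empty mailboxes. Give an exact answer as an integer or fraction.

Let Xⱼ=1 if mailbox j is empty. P(Xⱼ=1) = ((3-1)/3)^3 = 8/27.
By linearity, E[#empty] = 3·8/27 = 8/9.

8/9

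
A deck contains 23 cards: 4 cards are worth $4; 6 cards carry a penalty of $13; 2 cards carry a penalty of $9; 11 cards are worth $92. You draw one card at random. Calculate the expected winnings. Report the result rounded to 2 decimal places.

$40.52

E[payout] = (4/23)·4 + (6/23)·(-13) + (2/23)·(-9) + (11/23)·92 = 932/23
≈ $40.52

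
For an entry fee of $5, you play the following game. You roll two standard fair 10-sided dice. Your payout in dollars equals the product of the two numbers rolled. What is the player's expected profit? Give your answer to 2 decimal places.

$25.25

Distribution of the product of the two numbers rolled: 1 w.p. 1/100, 2 w.p. 1/50, 3 w.p. 1/50, 4 w.p. 3/100, 5 w.p. 1/50, 6 w.p. 1/25, …
E[payout] = (1/100)·1 + (1/50)·2 + (1/50)·3 + (3/100)·4 + (1/50)·5 + (1/25)·6 + (1/50)·7 + (1/25)·8 + (3/100)·9 + (1/25)·10 + (1/25)·12 + (1/50)·14 + (1/50)·15 + (3/100)·16 + (1/25)·18 + (1/25)·20 + (1/50)·21 + (1/25)·24 + (1/100)·25 + (1/50)·27 + (1/50)·28 + (1/25)·30 + (1/50)·32 + (1/50)·35 + (3/100)·36 + (1/25)·40 + (1/50)·42 + (1/50)·45 + (1/50)·48 + (1/100)·49 + (1/50)·50 + (1/50)·54 + (1/50)·56 + (1/50)·60 + (1/50)·63 + (1/100)·64 + (1/50)·70 + (1/50)·72 + (1/50)·80 + (1/100)·81 + (1/50)·90 + (1/100)·100 = 121/4
Expected profit = 121/4 − 5 = 101/4 ≈ $25.25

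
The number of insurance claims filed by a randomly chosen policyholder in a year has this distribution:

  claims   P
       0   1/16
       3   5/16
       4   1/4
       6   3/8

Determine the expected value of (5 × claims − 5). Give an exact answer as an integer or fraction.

255/16

E[5x-5] = (1/16)·(-5) + (5/16)·10 + (1/4)·15 + (3/8)·25
     = 255/16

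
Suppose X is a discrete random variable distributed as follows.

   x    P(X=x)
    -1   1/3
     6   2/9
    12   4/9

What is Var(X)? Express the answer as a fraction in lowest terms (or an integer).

290/9

E[X] = (1/3)·(-1) + (2/9)·6 + (4/9)·12 = 19/3
E[X²] = (1/3)·1 + (2/9)·36 + (4/9)·144 = 217/3
Var(X) = 217/3 − (19/3)² = 290/9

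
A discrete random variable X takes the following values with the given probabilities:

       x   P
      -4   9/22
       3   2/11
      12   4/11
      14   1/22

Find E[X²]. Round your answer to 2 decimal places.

E[X²] = (9/22)·16 + (2/11)·9 + (4/11)·144 + (1/22)·196
     = 764/11 ≈ 69.45

69.45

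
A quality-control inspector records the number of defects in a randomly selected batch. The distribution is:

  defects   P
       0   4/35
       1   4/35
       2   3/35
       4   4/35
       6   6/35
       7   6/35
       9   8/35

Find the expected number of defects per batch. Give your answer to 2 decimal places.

5.03

E[X] = (4/35)·0 + (4/35)·1 + (3/35)·2 + (4/35)·4 + (6/35)·6 + (6/35)·7 + (8/35)·9
     = 176/35 ≈ 5.03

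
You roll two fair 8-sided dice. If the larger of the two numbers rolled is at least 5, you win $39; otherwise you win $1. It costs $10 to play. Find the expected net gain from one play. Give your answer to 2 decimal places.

$19.50

E[payout] = (1/4)·1 + (3/4)·39 = 59/2
Expected profit = 59/2 − 10 = 39/2 ≈ $19.50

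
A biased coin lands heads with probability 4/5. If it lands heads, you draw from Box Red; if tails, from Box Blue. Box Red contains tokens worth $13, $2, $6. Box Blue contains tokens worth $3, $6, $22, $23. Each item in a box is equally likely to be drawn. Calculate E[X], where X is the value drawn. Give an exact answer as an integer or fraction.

83/10 dollars

E[X | Box Red] = (13 + 2 + 6)/3 = 7
E[X | Box Blue] = (3 + 6 + 22 + 23)/4 = 27/2
E[X] = (4/5)·7 + (1/5)·27/2 = 83/10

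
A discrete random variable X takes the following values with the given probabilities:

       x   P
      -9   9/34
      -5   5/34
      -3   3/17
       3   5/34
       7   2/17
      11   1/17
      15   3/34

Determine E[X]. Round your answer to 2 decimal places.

-0.41

E[X] = (9/34)·(-9) + (5/34)·(-5) + (3/17)·(-3) + (5/34)·3 + (2/17)·7 + (1/17)·11 + (3/34)·15
     = -7/17 ≈ -0.41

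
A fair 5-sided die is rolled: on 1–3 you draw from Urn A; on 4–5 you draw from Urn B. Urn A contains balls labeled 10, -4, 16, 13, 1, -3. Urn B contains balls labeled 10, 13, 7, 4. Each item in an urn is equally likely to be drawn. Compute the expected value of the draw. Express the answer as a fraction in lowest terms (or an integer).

E[X | Urn A] = (10 − 4 + 16 + 13 + 1 − 3)/6 = 11/2
E[X | Urn B] = (10 + 13 + 7 + 4)/4 = 17/2
E[X] = (3/5)·11/2 + (2/5)·17/2 = 67/10

67/10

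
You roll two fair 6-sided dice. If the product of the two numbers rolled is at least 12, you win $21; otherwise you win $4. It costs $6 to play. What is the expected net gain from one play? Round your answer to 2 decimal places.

E[payout] = (19/36)·4 + (17/36)·21 = 433/36
Expected profit = 433/36 − 6 = 217/36 ≈ $6.03

$6.03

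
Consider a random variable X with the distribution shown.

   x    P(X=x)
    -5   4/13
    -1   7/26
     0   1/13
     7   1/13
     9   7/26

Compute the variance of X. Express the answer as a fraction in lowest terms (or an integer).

5443/169

E[X] = (4/13)·(-5) + (7/26)·(-1) + (1/13)·0 + (1/13)·7 + (7/26)·9 = 15/13
E[X²] = (4/13)·25 + (7/26)·1 + (1/13)·0 + (1/13)·49 + (7/26)·81 = 436/13
Var(X) = 436/13 − (15/13)² = 5443/169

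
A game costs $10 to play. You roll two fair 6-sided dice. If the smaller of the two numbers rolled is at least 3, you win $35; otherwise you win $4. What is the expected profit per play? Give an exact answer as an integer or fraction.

70/9 dollars

E[payout] = (5/9)·4 + (4/9)·35 = 160/9
Expected profit = 160/9 − 10 = 70/9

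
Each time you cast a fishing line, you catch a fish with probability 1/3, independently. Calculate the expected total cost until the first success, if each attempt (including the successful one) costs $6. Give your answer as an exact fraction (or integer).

$18

E[#attempts] = 1/p = 3; E[cost] = 6·3 = 18.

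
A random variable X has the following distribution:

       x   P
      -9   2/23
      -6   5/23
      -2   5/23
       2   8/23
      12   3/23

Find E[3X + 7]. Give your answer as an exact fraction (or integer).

E[3x+7] = (2/23)·(-20) + (5/23)·(-11) + (5/23)·1 + (8/23)·13 + (3/23)·43
     = 143/23

143/23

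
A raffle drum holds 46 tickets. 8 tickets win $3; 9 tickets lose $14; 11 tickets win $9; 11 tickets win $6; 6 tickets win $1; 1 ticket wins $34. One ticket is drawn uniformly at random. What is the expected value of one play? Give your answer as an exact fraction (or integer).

103/46 dollars

E[payout] = (8/46)·3 + (9/46)·(-14) + (11/46)·9 + (11/46)·6 + (6/46)·1 + (1/46)·34 = 103/46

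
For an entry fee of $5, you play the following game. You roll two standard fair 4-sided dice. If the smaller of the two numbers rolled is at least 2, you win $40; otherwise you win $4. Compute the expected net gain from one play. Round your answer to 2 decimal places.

E[payout] = (7/16)·4 + (9/16)·40 = 97/4
Expected profit = 97/4 − 5 = 77/4 ≈ $19.25

$19.25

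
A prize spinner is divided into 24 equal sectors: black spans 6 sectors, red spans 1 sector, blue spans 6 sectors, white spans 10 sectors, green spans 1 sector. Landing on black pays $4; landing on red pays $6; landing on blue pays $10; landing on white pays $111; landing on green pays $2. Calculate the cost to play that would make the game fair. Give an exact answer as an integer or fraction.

E[payout] = (6/24)·4 + (1/24)·6 + (6/24)·10 + (10/24)·111 + (1/24)·2 = 601/12
Fair fee = E[payout] = 601/12

601/12 dollars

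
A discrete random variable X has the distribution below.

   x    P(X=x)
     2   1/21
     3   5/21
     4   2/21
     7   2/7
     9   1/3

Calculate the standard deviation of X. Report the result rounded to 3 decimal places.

E[X] = 130/21, E[X²] = 314/7
Var(X) = E[X²] − (E[X])² = 314/7 − 16900/441 = 2882/441
SD(X) = √(2882/441) ≈ 2.556

2.556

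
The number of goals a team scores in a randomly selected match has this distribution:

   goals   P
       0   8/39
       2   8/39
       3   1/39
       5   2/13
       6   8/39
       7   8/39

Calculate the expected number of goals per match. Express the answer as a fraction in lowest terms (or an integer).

E[X] = (8/39)·0 + (8/39)·2 + (1/39)·3 + (2/13)·5 + (8/39)·6 + (8/39)·7
     = 51/13

51/13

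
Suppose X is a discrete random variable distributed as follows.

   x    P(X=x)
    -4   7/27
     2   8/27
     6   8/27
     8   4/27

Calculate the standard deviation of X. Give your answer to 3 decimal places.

E[X] = 68/27, E[X²] = 688/27
Var(X) = E[X²] − (E[X])² = 688/27 − 4624/729 = 13952/729
SD(X) = √(13952/729) ≈ 4.375

4.375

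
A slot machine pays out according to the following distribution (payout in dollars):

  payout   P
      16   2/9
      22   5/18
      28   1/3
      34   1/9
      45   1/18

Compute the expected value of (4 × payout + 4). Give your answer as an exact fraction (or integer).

E[4x+4] = (2/9)·68 + (5/18)·92 + (1/3)·116 + (1/9)·140 + (1/18)·184
     = 946/9

946/9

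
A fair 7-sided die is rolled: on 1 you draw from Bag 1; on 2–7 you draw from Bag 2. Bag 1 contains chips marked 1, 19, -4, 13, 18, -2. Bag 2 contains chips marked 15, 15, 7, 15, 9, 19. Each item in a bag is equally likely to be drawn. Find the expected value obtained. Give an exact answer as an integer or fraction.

25/2

E[X | Bag 1] = (1 + 19 − 4 + 13 + 18 − 2)/6 = 15/2
E[X | Bag 2] = (15 + 15 + 7 + 15 + 9 + 19)/6 = 40/3
E[X] = (1/7)·15/2 + (6/7)·40/3 = 25/2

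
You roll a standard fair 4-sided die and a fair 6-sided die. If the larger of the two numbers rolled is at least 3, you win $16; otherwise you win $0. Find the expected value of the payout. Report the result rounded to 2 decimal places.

E[payout] = (1/6)·0 + (5/6)·16 = 40/3
≈ $13.33

$13.33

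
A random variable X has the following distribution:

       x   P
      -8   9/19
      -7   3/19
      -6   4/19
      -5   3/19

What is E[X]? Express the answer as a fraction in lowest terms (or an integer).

-132/19

E[X] = (9/19)·(-8) + (3/19)·(-7) + (4/19)·(-6) + (3/19)·(-5)
     = -132/19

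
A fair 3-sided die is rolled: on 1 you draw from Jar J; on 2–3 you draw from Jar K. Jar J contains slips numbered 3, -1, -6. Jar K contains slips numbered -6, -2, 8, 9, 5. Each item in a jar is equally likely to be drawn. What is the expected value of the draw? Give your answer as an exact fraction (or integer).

E[X | Jar J] = (3 − 1 − 6)/3 = -4/3
E[X | Jar K] = (-6 − 2 + 8 + 9 + 5)/5 = 14/5
E[X] = (1/3)·(-4/3) + (2/3)·14/5 = 64/45

64/45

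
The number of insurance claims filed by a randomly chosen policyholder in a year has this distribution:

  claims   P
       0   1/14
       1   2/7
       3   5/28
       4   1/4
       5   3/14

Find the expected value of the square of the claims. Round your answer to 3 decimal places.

E[X²] = (1/14)·0 + (2/7)·1 + (5/28)·9 + (1/4)·16 + (3/14)·25
     = 45/4 ≈ 11.250

11.250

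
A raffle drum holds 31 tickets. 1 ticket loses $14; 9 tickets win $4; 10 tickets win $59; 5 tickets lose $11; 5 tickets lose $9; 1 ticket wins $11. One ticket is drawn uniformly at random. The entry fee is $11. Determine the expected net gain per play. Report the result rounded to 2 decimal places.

$5.87

E[payout] = (1/31)·(-14) + (9/31)·4 + (10/31)·59 + (5/31)·(-11) + (5/31)·(-9) + (1/31)·11 = 523/31
Expected profit = 523/31 − 11 = 182/31 ≈ $5.87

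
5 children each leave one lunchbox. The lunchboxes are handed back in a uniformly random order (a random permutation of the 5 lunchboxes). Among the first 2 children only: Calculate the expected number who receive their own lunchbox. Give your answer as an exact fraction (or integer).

2/5

Let Xᵢ = 1 if person i gets their own lunchbox. For each i, P(Xᵢ=1) = 1/5.
By linearity of expectation, E[X₁+…+X_2] = 2·(1/5) = 2/5.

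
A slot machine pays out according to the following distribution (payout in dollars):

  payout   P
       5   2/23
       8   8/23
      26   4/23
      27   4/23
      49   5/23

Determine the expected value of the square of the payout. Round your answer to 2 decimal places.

E[X²] = (2/23)·25 + (8/23)·64 + (4/23)·676 + (4/23)·729 + (5/23)·2401
     = 18187/23 ≈ 790.74

790.74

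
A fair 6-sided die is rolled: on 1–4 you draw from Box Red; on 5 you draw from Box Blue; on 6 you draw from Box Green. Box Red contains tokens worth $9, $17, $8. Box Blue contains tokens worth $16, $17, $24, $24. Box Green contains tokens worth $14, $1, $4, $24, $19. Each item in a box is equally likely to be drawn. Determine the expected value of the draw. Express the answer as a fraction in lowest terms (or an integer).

4679/360 dollars

E[X | Box Red] = (9 + 17 + 8)/3 = 34/3
E[X | Box Blue] = (16 + 17 + 24 + 24)/4 = 81/4
E[X | Box Green] = (14 + 1 + 4 + 24 + 19)/5 = 62/5
E[X] = (2/3)·34/3 + (1/6)·81/4 + (1/6)·62/5 = 4679/360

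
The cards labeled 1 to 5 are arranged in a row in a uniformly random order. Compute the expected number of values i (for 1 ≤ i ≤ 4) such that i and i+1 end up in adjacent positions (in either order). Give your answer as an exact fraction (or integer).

8/5

For each i ∈ {1,…,4}, let Xᵢ = 1 if i and i+1 are adjacent. P(Xᵢ=1) = 2·(5−1)!/5! = 2/5.
By linearity, E[ΣXᵢ] = (4)·(2/5) = 8/5.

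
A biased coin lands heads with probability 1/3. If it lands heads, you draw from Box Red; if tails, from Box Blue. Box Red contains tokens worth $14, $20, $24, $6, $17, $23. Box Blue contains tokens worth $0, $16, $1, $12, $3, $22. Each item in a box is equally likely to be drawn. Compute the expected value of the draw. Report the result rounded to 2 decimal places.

$11.78

E[X | Box Red] = (14 + 20 + 24 + 6 + 17 + 23)/6 = 52/3
E[X | Box Blue] = (0 + 16 + 1 + 12 + 3 + 22)/6 = 9
E[X] = (1/3)·52/3 + (2/3)·9 = 106/9 ≈ 11.78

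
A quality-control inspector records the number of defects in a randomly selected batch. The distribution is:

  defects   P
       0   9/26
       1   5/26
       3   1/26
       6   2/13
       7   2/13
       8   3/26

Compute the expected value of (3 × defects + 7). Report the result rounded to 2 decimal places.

16.69

E[3x+7] = (9/26)·7 + (5/26)·10 + (1/26)·16 + (2/13)·25 + (2/13)·28 + (3/26)·31
     = 217/13 ≈ 16.69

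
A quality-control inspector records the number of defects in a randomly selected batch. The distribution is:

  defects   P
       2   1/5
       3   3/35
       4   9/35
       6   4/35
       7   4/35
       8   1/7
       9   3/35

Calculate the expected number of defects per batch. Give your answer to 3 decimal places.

5.086

E[X] = (1/5)·2 + (3/35)·3 + (9/35)·4 + (4/35)·6 + (4/35)·7 + (1/7)·8 + (3/35)·9
     = 178/35 ≈ 5.086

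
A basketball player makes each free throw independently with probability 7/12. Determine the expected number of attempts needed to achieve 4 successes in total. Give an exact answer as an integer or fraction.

48/7

By linearity (sum of 4 independent geometric waits), E[trials] = 4/p = 4/(7/12) = 48/7.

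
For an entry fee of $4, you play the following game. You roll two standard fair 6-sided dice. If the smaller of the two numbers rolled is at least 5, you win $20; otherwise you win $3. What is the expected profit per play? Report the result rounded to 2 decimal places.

E[payout] = (8/9)·3 + (1/9)·20 = 44/9
Expected profit = 44/9 − 4 = 8/9 ≈ $0.89

$0.89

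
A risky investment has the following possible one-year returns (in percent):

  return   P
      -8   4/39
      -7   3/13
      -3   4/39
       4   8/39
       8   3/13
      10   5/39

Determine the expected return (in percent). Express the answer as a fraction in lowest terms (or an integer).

E[X] = (4/39)·(-8) + (3/13)·(-7) + (4/39)·(-3) + (8/39)·4 + (3/13)·8 + (5/39)·10
     = 47/39

47/39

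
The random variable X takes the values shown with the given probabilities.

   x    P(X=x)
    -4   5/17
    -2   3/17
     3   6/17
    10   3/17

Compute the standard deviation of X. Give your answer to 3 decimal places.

4.956

E[X] = 22/17, E[X²] = 446/17
Var(X) = E[X²] − (E[X])² = 446/17 − 484/289 = 7098/289
SD(X) = √(7098/289) ≈ 4.956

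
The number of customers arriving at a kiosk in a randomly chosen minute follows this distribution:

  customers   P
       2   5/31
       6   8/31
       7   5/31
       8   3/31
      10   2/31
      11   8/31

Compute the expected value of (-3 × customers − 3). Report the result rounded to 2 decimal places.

-24.77

E[-3x-3] = (5/31)·(-9) + (8/31)·(-21) + (5/31)·(-24) + (3/31)·(-27) + (2/31)·(-33) + (8/31)·(-36)
     = -768/31 ≈ -24.77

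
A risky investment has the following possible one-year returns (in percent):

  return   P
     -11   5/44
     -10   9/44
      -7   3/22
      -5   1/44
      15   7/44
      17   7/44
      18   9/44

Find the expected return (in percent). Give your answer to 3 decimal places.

E[X] = (5/44)·(-11) + (9/44)·(-10) + (3/22)·(-7) + (1/44)·(-5) + (7/44)·15 + (7/44)·17 + (9/44)·18
     = 97/22 ≈ 4.409

4.409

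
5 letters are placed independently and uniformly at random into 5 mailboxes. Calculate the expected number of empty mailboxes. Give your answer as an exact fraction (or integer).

1024/625

Let Xⱼ=1 if mailbox j is empty. P(Xⱼ=1) = ((5-1)/5)^5 = 1024/3125.
By linearity, E[#empty] = 5·1024/3125 = 1024/625.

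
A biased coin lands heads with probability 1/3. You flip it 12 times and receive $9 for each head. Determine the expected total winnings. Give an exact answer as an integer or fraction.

E[#heads] = 12·1/3 = 4 (linearity over flips).
E[winnings] = 9·4 = 36.

$36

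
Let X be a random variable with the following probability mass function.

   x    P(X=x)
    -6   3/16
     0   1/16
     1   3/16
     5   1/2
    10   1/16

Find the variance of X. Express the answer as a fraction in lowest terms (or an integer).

5351/256

E[X] = (3/16)·(-6) + (1/16)·0 + (3/16)·1 + (1/2)·5 + (1/16)·10 = 35/16
E[X²] = (3/16)·36 + (1/16)·0 + (3/16)·1 + (1/2)·25 + (1/16)·100 = 411/16
Var(X) = 411/16 − (35/16)² = 5351/256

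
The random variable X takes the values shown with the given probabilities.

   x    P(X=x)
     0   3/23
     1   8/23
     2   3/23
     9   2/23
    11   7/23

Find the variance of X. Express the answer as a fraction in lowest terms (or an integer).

11786/529

E[X] = (3/23)·0 + (8/23)·1 + (3/23)·2 + (2/23)·9 + (7/23)·11 = 109/23
E[X²] = (3/23)·0 + (8/23)·1 + (3/23)·4 + (2/23)·81 + (7/23)·121 = 1029/23
Var(X) = 1029/23 − (109/23)² = 11786/529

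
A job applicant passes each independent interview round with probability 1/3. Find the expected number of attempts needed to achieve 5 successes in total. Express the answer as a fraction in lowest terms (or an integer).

By linearity (sum of 5 independent geometric waits), E[trials] = 5/p = 5/(1/3) = 15.

15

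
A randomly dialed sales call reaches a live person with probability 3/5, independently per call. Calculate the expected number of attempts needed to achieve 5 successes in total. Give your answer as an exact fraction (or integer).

25/3

By linearity (sum of 5 independent geometric waits), E[trials] = 5/p = 5/(3/5) = 25/3.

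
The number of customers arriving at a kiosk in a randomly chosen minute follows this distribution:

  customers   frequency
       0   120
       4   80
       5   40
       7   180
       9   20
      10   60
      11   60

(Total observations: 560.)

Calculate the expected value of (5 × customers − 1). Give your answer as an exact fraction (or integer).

111/4

Total = 560, so P(customers=0) = 120/560, etc.
E[5x-1] = (3/14)·(-1) + (1/7)·19 + (1/14)·24 + (9/28)·34 + (1/28)·44 + (3/28)·49 + (3/28)·54
     = 111/4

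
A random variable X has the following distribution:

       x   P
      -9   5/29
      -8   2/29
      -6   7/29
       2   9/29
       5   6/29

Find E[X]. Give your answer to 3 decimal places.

E[X] = (5/29)·(-9) + (2/29)·(-8) + (7/29)·(-6) + (9/29)·2 + (6/29)·5
     = -55/29 ≈ -1.897

-1.897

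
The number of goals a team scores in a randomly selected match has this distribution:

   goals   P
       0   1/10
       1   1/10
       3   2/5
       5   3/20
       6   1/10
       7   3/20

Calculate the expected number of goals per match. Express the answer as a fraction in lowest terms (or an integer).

37/10

E[X] = (1/10)·0 + (1/10)·1 + (2/5)·3 + (3/20)·5 + (1/10)·6 + (3/20)·7
     = 37/10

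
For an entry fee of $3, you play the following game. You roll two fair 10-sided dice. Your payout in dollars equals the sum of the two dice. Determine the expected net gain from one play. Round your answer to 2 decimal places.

Distribution of the sum of the two dice: 2 w.p. 1/100, 3 w.p. 1/50, 4 w.p. 3/100, 5 w.p. 1/25, 6 w.p. 1/20, 7 w.p. 3/50, …
E[payout] = (1/100)·2 + (1/50)·3 + (3/100)·4 + (1/25)·5 + (1/20)·6 + (3/50)·7 + (7/100)·8 + (2/25)·9 + (9/100)·10 + (1/10)·11 + (9/100)·12 + (2/25)·13 + (7/100)·14 + (3/50)·15 + (1/20)·16 + (1/25)·17 + (3/100)·18 + (1/50)·19 + (1/100)·20 = 11
Expected profit = 11 − 3 = 8 ≈ $8.00

$8.00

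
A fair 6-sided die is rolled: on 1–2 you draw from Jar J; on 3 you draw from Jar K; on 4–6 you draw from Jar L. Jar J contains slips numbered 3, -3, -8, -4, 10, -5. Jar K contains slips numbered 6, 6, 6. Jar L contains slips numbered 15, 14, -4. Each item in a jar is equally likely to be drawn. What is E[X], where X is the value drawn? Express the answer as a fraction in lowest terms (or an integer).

E[X | Jar J] = (3 − 3 − 8 − 4 + 10 − 5)/6 = -7/6
E[X | Jar K] = (6 + 6 + 6)/3 = 6
E[X | Jar L] = (15 + 14 − 4)/3 = 25/3
E[X] = (1/3)·(-7/6) + (1/6)·6 + (1/2)·25/3 = 43/9

43/9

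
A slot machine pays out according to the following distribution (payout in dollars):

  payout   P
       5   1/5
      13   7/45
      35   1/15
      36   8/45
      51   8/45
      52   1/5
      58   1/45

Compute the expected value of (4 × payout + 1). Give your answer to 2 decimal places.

131.04

E[4x+1] = (1/5)·21 + (7/45)·53 + (1/15)·141 + (8/45)·145 + (8/45)·205 + (1/5)·209 + (1/45)·233
     = 5897/45 ≈ 131.04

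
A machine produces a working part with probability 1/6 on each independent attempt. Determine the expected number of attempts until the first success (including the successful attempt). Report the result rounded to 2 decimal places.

6.00

For a geometric distribution, E[trials] = 1/p = 1/(1/6) = 6.
≈ 6.00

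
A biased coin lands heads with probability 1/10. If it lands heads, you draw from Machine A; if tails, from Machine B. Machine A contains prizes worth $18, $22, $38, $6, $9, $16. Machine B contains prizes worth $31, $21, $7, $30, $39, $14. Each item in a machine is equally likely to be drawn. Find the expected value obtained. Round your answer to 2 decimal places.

$23.12

E[X | Machine A] = (18 + 22 + 38 + 6 + 9 + 16)/6 = 109/6
E[X | Machine B] = (31 + 21 + 7 + 30 + 39 + 14)/6 = 71/3
E[X] = (1/10)·109/6 + (9/10)·71/3 = 1387/60 ≈ 23.12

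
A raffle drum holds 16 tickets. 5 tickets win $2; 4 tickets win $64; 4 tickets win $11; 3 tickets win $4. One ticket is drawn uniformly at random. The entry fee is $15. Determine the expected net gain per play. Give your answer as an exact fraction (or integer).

E[payout] = (5/16)·2 + (4/16)·64 + (4/16)·11 + (3/16)·4 = 161/8
Expected profit = 161/8 − 15 = 41/8

41/8 dollars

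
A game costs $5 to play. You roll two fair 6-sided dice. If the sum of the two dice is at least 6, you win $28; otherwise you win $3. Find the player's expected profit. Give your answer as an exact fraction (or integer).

289/18 dollars

E[payout] = (5/18)·3 + (13/18)·28 = 379/18
Expected profit = 379/18 − 5 = 289/18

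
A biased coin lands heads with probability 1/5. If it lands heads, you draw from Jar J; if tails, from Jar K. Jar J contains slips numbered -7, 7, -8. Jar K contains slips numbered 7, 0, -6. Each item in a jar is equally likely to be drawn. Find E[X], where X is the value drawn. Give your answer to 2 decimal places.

-0.27

E[X | Jar J] = (-7 + 7 − 8)/3 = -8/3
E[X | Jar K] = (7 + 0 − 6)/3 = 1/3
E[X] = (1/5)·(-8/3) + (4/5)·1/3 = -4/15 ≈ -0.27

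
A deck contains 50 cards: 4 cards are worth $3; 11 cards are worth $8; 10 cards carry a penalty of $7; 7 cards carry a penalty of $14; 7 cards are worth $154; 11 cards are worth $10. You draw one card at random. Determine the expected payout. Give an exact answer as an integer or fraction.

E[payout] = (4/50)·3 + (11/50)·8 + (10/50)·(-7) + (7/50)·(-14) + (7/50)·154 + (11/50)·10 = 112/5

112/5 dollars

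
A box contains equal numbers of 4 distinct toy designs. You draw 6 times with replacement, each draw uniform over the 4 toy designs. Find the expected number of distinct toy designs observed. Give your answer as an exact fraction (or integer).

Let Xⱼ=1 if type j appears at least once. P(Xⱼ=1) = 1 − ((4−1)/4)^6 = 3367/4096.
E[#distinct] = 4·3367/4096 = 3367/1024.

3367/1024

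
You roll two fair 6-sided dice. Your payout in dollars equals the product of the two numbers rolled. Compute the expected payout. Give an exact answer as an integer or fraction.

49/4 dollars

Distribution of the product of the two numbers rolled: 1 w.p. 1/36, 2 w.p. 1/18, 3 w.p. 1/18, 4 w.p. 1/12, 5 w.p. 1/18, 6 w.p. 1/9, …
E[payout] = (1/36)·1 + (1/18)·2 + (1/18)·3 + (1/12)·4 + (1/18)·5 + (1/9)·6 + (1/18)·8 + (1/36)·9 + (1/18)·10 + (1/9)·12 + (1/18)·15 + (1/36)·16 + (1/18)·18 + (1/18)·20 + (1/18)·24 + (1/36)·25 + (1/18)·30 + (1/36)·36 = 49/4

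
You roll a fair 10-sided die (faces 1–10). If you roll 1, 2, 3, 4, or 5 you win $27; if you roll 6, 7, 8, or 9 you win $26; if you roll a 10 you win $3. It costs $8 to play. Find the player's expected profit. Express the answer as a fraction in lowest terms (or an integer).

81/5 dollars

E[payout] = (1/10)·3 + (2/5)·26 + (1/2)·27 = 121/5
Expected profit = 121/5 − 8 = 81/5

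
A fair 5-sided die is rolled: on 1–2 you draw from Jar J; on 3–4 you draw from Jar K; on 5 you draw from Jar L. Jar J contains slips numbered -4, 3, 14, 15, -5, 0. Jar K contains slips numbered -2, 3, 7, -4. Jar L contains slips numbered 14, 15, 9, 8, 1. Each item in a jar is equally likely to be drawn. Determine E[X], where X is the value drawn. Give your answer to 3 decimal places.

E[X | Jar J] = (-4 + 3 + 14 + 15 − 5 + 0)/6 = 23/6
E[X | Jar K] = (-2 + 3 + 7 − 4)/4 = 1
E[X | Jar L] = (14 + 15 + 9 + 8 + 1)/5 = 47/5
E[X] = (2/5)·23/6 + (2/5)·1 + (1/5)·47/5 = 286/75 ≈ 3.813

3.813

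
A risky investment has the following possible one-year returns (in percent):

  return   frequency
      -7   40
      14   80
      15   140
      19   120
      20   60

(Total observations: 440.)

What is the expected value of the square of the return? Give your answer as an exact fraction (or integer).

5823/22

Total = 440, so P(return=-7) = 40/440, etc.
E[X²] = (1/11)·49 + (2/11)·196 + (7/22)·225 + (3/11)·361 + (3/22)·400
     = 5823/22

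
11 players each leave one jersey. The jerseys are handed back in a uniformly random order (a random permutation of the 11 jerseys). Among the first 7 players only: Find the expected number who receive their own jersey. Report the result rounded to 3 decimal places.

Let Xᵢ = 1 if person i gets their own jersey. For each i, P(Xᵢ=1) = 1/11.
By linearity of expectation, E[X₁+…+X_7] = 7·(1/11) = 7/11.
≈ 0.636

0.636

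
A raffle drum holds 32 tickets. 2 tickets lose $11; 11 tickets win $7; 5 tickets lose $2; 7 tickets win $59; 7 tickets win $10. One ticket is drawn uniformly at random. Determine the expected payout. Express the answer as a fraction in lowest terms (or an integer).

E[payout] = (2/32)·(-11) + (11/32)·7 + (5/32)·(-2) + (7/32)·59 + (7/32)·10 = 33/2

33/2 dollars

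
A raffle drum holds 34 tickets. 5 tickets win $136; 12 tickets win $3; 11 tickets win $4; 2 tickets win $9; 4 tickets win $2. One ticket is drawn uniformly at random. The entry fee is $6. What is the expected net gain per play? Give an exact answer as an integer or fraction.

291/17 dollars

E[payout] = (5/34)·136 + (12/34)·3 + (11/34)·4 + (2/34)·9 + (4/34)·2 = 393/17
Expected profit = 393/17 − 6 = 291/17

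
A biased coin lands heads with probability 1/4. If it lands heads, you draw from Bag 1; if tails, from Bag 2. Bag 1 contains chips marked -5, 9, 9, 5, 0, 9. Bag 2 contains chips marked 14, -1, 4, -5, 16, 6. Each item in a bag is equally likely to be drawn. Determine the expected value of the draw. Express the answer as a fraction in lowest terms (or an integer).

E[X | Bag 1] = (-5 + 9 + 9 + 5 + 0 + 9)/6 = 9/2
E[X | Bag 2] = (14 − 1 + 4 − 5 + 16 + 6)/6 = 17/3
E[X] = (1/4)·9/2 + (3/4)·17/3 = 43/8

43/8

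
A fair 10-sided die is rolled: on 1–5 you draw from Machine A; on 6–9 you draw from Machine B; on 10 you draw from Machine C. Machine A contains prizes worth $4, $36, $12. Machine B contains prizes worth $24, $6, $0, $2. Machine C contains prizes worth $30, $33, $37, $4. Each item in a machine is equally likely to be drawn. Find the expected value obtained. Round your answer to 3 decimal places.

$14.467

E[X | Machine A] = (4 + 36 + 12)/3 = 52/3
E[X | Machine B] = (24 + 6 + 0 + 2)/4 = 8
E[X | Machine C] = (30 + 33 + 37 + 4)/4 = 26
E[X] = (1/2)·52/3 + (2/5)·8 + (1/10)·26 = 217/15 ≈ 14.467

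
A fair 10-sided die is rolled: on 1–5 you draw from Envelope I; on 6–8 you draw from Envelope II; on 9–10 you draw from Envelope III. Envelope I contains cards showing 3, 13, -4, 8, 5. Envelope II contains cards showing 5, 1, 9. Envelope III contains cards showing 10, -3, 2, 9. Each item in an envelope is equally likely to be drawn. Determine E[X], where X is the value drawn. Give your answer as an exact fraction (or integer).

E[X | Envelope I] = (3 + 13 − 4 + 8 + 5)/5 = 5
E[X | Envelope II] = (5 + 1 + 9)/3 = 5
E[X | Envelope III] = (10 − 3 + 2 + 9)/4 = 9/2
E[X] = (1/2)·5 + (3/10)·5 + (1/5)·9/2 = 49/10

49/10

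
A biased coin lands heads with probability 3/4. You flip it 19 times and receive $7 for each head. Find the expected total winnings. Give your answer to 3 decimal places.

E[#heads] = 19·3/4 = 57/4 (linearity over flips).
E[winnings] = 7·57/4 = 399/4.
≈ 99.750

$99.750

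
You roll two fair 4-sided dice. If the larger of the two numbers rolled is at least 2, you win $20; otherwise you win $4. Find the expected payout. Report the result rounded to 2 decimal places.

$19.00

E[payout] = (1/16)·4 + (15/16)·20 = 19
≈ $19.00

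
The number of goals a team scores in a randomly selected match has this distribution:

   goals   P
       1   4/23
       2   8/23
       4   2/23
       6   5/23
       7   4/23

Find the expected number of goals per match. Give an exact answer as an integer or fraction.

E[X] = (4/23)·1 + (8/23)·2 + (2/23)·4 + (5/23)·6 + (4/23)·7
     = 86/23

86/23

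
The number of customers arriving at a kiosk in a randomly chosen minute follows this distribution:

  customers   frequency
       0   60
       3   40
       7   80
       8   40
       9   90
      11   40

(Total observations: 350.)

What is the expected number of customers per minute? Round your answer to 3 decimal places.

6.429

Total = 350, so P(customers=0) = 60/350, etc.
E[X] = (6/35)·0 + (4/35)·3 + (8/35)·7 + (4/35)·8 + (9/35)·9 + (4/35)·11
     = 45/7 ≈ 6.429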